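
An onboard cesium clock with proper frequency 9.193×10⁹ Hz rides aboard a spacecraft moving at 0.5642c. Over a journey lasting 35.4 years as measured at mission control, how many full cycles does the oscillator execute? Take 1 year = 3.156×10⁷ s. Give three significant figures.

N = 8.48×10¹⁸

γ = 1/√(1 − 0.5642²) = 1/√0.6817 = 1.211
The oscillator's own cycle count is N = f × τ where τ is the proper time aboard the spacecraft. τ = Δt/γ = 35.4/1.211 = 29.23 years = 9.224×10⁸ s.
N = 9.193×10⁹ × 9.224×10⁸ = 8.480×10¹⁸.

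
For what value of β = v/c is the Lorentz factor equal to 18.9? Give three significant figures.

β = 0.999

β = √(1 − 1/γ²) = √(1 − 1/18.9²) = √(1 − 0.002799) = √0.9972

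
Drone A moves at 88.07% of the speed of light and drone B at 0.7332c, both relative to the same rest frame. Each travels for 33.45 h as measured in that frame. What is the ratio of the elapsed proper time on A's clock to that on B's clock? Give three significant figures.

τ_A/τ_B = 0.697

A: β = 0.8807; γ = 1/√(1 − 0.8807²) = 1/√0.2244 = 2.111. B: γ = 1/√(1 − 0.7332²) = 1/√0.4624 = 1.471.
τ_A/τ_B = γ_B/γ_A = 1.471/2.111 = 0.6966, so τ_A/τ_B = 0.6966.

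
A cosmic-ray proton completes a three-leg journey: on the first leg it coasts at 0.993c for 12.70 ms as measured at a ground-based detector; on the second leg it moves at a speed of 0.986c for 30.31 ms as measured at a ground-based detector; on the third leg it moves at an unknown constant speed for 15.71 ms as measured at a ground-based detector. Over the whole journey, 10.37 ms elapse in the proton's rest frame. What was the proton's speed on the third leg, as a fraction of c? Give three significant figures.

Leg 1: γ = 1/√(1 − 0.993²) = 1/√0.01395 = 8.466; τ_1 = 12.70/8.466 = 1.500 ms.
Leg 2: γ = 1/√(1 − 0.986²) = 1/√0.02780 = 5.997; τ_2 = 30.31/5.997 = 5.054 ms.
Leg 3: speed unknown; τ_3 = 15.71/γ_3.
Total proper time: 1.500 + 5.054 + τ_3 = 10.37, so τ_3 = 10.37 − 6.554 = 3.816 ms.
γ_3 = 15.71/3.816 = 4.117; β = √(1 − 1/γ²) = √0.9410.

β = 0.970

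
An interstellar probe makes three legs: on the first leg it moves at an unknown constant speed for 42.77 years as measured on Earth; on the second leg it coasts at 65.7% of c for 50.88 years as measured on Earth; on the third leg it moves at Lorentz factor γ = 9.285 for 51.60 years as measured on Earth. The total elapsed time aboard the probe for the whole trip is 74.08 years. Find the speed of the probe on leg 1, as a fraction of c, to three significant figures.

Leg 1: speed unknown; τ_1 = 42.77/γ_1.
Leg 2: β = 0.657; γ = 1/√(1 − 0.657²) = 1/√0.5684 = 1.326; τ_2 = 50.88/1.326 = 38.36 years.
Leg 3: γ = 9.285; τ_3 = 51.60/9.285 = 5.557 years.
Total proper time: τ_1 + 38.36 + 5.557 = 74.08, so τ_1 = 74.08 − 43.92 = 30.16 years.
γ_1 = 42.77/30.16 = 1.418; β = √(1 − 1/γ²) = √0.5026.

β = 0.709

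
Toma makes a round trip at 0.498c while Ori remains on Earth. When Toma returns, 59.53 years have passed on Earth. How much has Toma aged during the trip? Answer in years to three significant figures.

τ = 51.6 years

γ = 1/√(1 − 0.498²) = 1/√0.7520 = 1.153
Toma's clock measures proper time along the trip: τ = Δt/γ = 59.53/1.153 years.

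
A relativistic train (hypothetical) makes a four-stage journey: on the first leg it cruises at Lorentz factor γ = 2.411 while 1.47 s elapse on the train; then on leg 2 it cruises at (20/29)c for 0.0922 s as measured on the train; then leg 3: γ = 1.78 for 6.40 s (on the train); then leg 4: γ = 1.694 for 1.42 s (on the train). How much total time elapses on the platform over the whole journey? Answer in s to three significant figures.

Leg 1: γ = 2.411; Δt_1 = 2.411 × 1.47 = 3.544 s.
Leg 2: γ = 1/√(1 − (20/29)²) = 29/21 ≈ 1.381; Δt_2 = 1.381 × 0.0922 = 0.1273 s.
Leg 3: γ = 1.78; Δt_3 = 1.780 × 6.40 = 11.39 s.
Leg 4: γ = 1.694; Δt_4 = 1.694 × 1.42 = 2.405 s.
Total: 3.544 + 0.1273 + 11.39 + 2.405 s.

Δt = 17.5 s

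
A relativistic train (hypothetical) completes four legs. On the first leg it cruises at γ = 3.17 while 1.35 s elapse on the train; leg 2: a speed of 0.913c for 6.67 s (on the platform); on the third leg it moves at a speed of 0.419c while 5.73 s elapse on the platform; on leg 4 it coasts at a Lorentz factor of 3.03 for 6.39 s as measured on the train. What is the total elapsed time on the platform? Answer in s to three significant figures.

Leg 1: γ = 3.17; Δt_1 = 3.170 × 1.35 = 4.279 s.
Leg 2: 6.67 s is already measured on the platform.
Leg 3: 5.73 s is already measured on the platform.
Leg 4: γ = 3.03; Δt_4 = 3.030 × 6.39 = 19.36 s.
Total: 4.279 + 6.670 + 5.730 + 19.36 s.

Δt = 36.0 s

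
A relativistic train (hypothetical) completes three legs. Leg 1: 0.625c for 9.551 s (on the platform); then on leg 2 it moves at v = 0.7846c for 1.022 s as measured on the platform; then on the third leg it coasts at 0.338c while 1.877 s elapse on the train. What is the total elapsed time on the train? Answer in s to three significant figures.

Leg 1: γ = 1/√(1 − 0.625²) = 1/√0.6094 = 1.281; τ_1 = 9.551/1.281 = 7.456 s.
Leg 2: γ = 1/√(1 − 0.7846²) = 1/√0.3844 = 1.613; τ_2 = 1.022/1.613 = 0.6336 s.
Leg 3: 1.877 s is already measured on the train.
Total: 7.456 + 0.6336 + 1.877 s.

τ = 9.97 s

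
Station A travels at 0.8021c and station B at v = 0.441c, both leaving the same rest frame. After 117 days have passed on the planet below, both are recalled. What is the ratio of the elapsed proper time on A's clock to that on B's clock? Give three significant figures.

A: γ = 1/√(1 − 0.8021²) = 1/√0.3566 = 1.675. B: γ = 1/√(1 − 0.441²) = 1/√0.8055 = 1.114.
τ_A/τ_B = γ_B/γ_A = 1.114/1.675 = 0.6654, so τ_A/τ_B = 0.6654.

τ_A/τ_B = 0.665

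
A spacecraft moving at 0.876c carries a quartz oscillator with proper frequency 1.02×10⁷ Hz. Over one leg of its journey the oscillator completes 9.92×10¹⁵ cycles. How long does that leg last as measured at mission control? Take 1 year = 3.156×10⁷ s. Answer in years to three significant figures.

Δt = 63.9 years

γ = 1/√(1 − 0.876²) = 1/√0.2326 = 2.073
Proper time for N cycles: τ = N/f = 9.92×10¹⁵/(1.02×10⁷) = 9.725×10⁸ s = 30.82 years.
Lab-frame duration Δt = γτ = 2.073 × 30.82 = 63.89 years.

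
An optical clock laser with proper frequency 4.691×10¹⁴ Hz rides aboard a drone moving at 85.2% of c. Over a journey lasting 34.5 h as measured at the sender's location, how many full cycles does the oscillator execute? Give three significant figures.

N = 3.05×10¹⁹

β = 0.852; γ = 1/√(1 − 0.852²) = 1/√0.2741 = 1.910
The oscillator's own cycle count is N = f × τ where τ is the proper time aboard the drone. τ = Δt/γ = 34.5/1.910 = 18.06 h = 6.502×10⁴ s.
N = 4.691×10¹⁴ × 6.502×10⁴ = 3.050×10¹⁹.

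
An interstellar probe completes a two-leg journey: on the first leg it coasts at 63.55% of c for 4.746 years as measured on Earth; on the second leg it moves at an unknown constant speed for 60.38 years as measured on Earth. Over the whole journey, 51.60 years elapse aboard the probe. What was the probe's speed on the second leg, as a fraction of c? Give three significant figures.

β = 0.608

Leg 1: β = 0.6355; γ = 1/√(1 − 0.6355²) = 1/√0.5961 = 1.295; τ_1 = 4.746/1.295 = 3.664 years.
Leg 2: speed unknown; τ_2 = 60.38/γ_2.
Total proper time: 3.664 + τ_2 = 51.60, so τ_2 = 51.60 − 3.664 = 47.94 years.
γ_2 = 60.38/47.94 = 1.260; β = √(1 − 1/γ²) = √0.3697.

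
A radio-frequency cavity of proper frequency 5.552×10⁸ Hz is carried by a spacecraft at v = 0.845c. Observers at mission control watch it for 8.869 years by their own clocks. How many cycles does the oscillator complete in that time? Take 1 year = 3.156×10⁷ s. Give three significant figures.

N = 8.31×10¹⁶

γ = 1/√(1 − 0.845²) = 1/√0.2860 = 1.870
During 8.869 years of lab time, the oscillator's proper time advances by τ = Δt/γ = 8.869/1.870 = 4.743 years = 1.497×10⁸ s.
N = f × τ = 5.552×10⁸ × 1.497×10⁸ = 8.310×10¹⁶.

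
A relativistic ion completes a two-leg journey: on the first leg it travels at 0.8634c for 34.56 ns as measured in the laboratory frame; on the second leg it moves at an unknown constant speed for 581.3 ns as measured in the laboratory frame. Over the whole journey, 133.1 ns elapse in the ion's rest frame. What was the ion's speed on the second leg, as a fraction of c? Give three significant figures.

β = 0.980

Leg 1: γ = 1/√(1 − 0.8634²) = 1/√0.2545 = 1.982; τ_1 = 34.56/1.982 = 17.44 ns.
Leg 2: speed unknown; τ_2 = 581.3/γ_2.
Total proper time: 17.44 + τ_2 = 133.1, so τ_2 = 133.1 − 17.44 = 115.7 ns.
γ_2 = 581.3/115.7 = 5.026; β = √(1 − 1/γ²) = √0.9604.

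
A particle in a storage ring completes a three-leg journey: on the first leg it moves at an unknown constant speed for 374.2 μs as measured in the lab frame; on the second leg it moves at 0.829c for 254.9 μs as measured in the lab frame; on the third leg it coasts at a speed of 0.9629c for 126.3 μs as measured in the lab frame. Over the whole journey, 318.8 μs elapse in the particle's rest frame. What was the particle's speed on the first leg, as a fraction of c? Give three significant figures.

β = 0.925

Leg 1: speed unknown; τ_1 = 374.2/γ_1.
Leg 2: γ = 1/√(1 − 0.829²) = 1/√0.3128 = 1.788; τ_2 = 254.9/1.788 = 142.6 μs.
Leg 3: γ = 1/√(1 − 0.9629²) = 1/√0.07282 = 3.706; τ_3 = 126.3/3.706 = 34.08 μs.
Total proper time: τ_1 + 142.6 + 34.08 = 318.8, so τ_1 = 318.8 − 176.6 = 142.2 μs.
γ_1 = 374.2/142.2 = 2.632; β = √(1 − 1/γ²) = √0.8557.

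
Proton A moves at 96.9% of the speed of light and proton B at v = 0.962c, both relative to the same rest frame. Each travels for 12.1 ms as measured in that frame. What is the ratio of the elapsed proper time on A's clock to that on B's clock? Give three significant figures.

A: β = 0.969; γ = 1/√(1 − 0.969²) = 1/√0.06104 = 4.048. B: γ = 1/√(1 − 0.962²) = 1/√0.07456 = 3.662.
τ_A/τ_B = γ_B/γ_A = 3.662/4.048 = 0.9048, so τ_A/τ_B = 0.9048.

τ_A/τ_B = 0.905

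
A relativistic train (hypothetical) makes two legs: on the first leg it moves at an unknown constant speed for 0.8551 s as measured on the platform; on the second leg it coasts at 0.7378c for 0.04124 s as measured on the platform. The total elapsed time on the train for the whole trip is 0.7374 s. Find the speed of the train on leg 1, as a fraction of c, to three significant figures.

β = 0.558

Leg 1: speed unknown; τ_1 = 0.8551/γ_1.
Leg 2: γ = 1/√(1 − 0.7378²) = 1/√0.4557 = 1.481; τ_2 = 0.04124/1.481 = 0.02784 s.
Total proper time: τ_1 + 0.02784 = 0.7374, so τ_1 = 0.7374 − 0.02784 = 0.7096 s.
γ_1 = 0.8551/0.7096 = 1.205; β = √(1 − 1/γ²) = √0.3114.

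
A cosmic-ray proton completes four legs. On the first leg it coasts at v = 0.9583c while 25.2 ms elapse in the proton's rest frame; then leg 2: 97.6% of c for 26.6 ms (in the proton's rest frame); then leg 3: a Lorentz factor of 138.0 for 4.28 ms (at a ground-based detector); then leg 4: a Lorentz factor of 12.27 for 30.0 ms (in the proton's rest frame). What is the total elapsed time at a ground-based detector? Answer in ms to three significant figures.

Leg 1: γ = 1/√(1 − 0.9583²) = 1/√0.08166 = 3.499; Δt_1 = 3.499 × 25.2 = 88.18 ms.
Leg 2: β = 0.976; γ = 1/√(1 − 0.976²) = 1/√0.04742 = 4.592; Δt_2 = 4.592 × 26.6 = 122.1 ms.
Leg 3: 4.28 ms is already measured at a ground-based detector.
Leg 4: γ = 12.27; Δt_4 = 12.27 × 30.0 = 368.1 ms.
Total: 88.18 + 122.1 + 4.280 + 368.1 ms.

Δt = 583 ms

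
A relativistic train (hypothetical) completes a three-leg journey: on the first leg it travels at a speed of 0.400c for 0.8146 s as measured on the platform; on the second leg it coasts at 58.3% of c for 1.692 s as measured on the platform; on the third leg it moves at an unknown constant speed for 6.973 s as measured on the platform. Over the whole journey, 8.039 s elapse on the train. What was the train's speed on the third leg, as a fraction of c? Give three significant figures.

β = 0.529

Leg 1: γ = 1/√(1 − 0.400²) = 1/√0.8400 = 1.091; τ_1 = 0.8146/1.091 = 0.7466 s.
Leg 2: β = 0.583; γ = 1/√(1 − 0.583²) = 1/√0.6601 = 1.231; τ_2 = 1.692/1.231 = 1.375 s.
Leg 3: speed unknown; τ_3 = 6.973/γ_3.
Total proper time: 0.7466 + 1.375 + τ_3 = 8.039, so τ_3 = 8.039 − 2.121 = 5.918 s.
γ_3 = 6.973/5.918 = 1.178; β = √(1 − 1/γ²) = √0.2798.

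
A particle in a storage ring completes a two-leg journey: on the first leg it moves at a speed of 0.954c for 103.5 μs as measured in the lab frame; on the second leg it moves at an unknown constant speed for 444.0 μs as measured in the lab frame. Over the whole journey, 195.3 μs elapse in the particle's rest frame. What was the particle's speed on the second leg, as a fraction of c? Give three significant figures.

Leg 1: γ = 1/√(1 − 0.954²) = 1/√0.08988 = 3.335; τ_1 = 103.5/3.335 = 31.03 μs.
Leg 2: speed unknown; τ_2 = 444.0/γ_2.
Total proper time: 31.03 + τ_2 = 195.3, so τ_2 = 195.3 − 31.03 = 164.3 μs.
γ_2 = 444.0/164.3 = 2.703; β = √(1 − 1/γ²) = √0.8631.

β = 0.929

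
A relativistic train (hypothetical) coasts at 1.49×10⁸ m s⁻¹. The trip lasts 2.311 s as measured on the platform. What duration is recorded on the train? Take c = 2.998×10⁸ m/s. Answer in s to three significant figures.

β = 1.49×10⁸/2.998×10⁸ = 0.4970; γ = 1/√(1 − 0.4970²) = 1.152
The interval measured on the platform is the dilated one; the clock on the train measures the proper time τ = Δt/γ = 2.311/1.152 s.

τ = 2.01 s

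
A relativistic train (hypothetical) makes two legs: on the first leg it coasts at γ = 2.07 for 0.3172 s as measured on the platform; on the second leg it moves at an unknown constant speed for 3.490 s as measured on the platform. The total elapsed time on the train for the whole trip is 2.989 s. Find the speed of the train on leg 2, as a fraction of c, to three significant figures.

β = 0.583

Leg 1: γ = 2.07; τ_1 = 0.3172/2.070 = 0.1532 s.
Leg 2: speed unknown; τ_2 = 3.490/γ_2.
Total proper time: 0.1532 + τ_2 = 2.989, so τ_2 = 2.989 − 0.1532 = 2.836 s.
γ_2 = 3.490/2.836 = 1.231; β = √(1 − 1/γ²) = √0.3398.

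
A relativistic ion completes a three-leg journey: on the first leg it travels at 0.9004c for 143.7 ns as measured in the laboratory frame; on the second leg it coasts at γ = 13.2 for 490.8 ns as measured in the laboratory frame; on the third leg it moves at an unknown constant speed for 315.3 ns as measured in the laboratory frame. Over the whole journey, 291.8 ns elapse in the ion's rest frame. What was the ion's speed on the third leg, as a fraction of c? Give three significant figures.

Leg 1: γ = 1/√(1 − 0.9004²) = 1/√0.1893 = 2.299; τ_1 = 143.7/2.299 = 62.52 ns.
Leg 2: γ = 13.2; τ_2 = 490.8/13.20 = 37.18 ns.
Leg 3: speed unknown; τ_3 = 315.3/γ_3.
Total proper time: 62.52 + 37.18 + τ_3 = 291.8, so τ_3 = 291.8 − 99.70 = 192.1 ns.
γ_3 = 315.3/192.1 = 1.641; β = √(1 − 1/γ²) = √0.6288.

β = 0.793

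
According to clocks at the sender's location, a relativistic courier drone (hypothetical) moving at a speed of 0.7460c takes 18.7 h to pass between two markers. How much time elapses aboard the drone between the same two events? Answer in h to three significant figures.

τ = 12.5 h

γ = 1/√(1 − 0.7460²) = 1/√0.4435 = 1.502
The interval measured at the sender's location is the dilated one; the clock aboard the drone measures the proper time τ = Δt/γ = 18.7/1.502 h.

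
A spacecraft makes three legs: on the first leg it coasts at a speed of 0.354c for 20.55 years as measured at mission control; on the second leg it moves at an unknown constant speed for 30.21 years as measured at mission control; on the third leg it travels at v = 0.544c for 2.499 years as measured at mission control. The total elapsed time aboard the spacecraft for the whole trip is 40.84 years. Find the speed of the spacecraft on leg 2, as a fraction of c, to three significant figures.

β = 0.763

Leg 1: γ = 1/√(1 − 0.354²) = 1/√0.8747 = 1.069; τ_1 = 20.55/1.069 = 19.22 years.
Leg 2: speed unknown; τ_2 = 30.21/γ_2.
Leg 3: γ = 1/√(1 − 0.544²) = 1/√0.7041 = 1.192; τ_3 = 2.499/1.192 = 2.097 years.
Total proper time: 19.22 + τ_2 + 2.097 = 40.84, so τ_2 = 40.84 − 21.32 = 19.52 years.
γ_2 = 30.21/19.52 = 1.547; β = √(1 − 1/γ²) = √0.5823.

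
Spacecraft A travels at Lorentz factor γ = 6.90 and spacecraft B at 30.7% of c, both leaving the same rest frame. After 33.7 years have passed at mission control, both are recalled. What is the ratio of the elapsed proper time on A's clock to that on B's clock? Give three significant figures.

A: γ = 6.90. B: β = 0.307; γ = 1/√(1 − 0.307²) = 1/√0.9058 = 1.051.
τ_A/τ_B = γ_B/γ_A = 1.051/6.900 = 0.1523, so τ_A/τ_B = 0.1523.

τ_A/τ_B = 0.152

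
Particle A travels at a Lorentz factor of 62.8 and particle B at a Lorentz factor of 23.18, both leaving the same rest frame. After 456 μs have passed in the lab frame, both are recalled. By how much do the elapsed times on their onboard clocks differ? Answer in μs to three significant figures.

A: γ = 62.8; τ_A = 456/62.80 = 7.261 μs.
B: γ = 23.18; τ_B = 456/23.18 = 19.67 μs.

|τ_A − τ_B| = 12.4 μs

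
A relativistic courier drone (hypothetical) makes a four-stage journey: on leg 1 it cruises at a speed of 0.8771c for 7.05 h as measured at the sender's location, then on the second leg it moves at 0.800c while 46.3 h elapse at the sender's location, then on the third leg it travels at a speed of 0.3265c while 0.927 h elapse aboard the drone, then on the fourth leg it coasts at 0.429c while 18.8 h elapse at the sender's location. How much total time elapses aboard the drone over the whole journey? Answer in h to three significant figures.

τ = 49.1 h

Leg 1: γ = 1/√(1 − 0.8771²) = 1/√0.2307 = 2.082; τ_1 = 7.05/2.082 = 3.386 h.
Leg 2: γ = 1/√(1 − 0.800²) = 5/3 ≈ 1.667; τ_2 = 46.3/1.667 = 27.78 h.
Leg 3: 0.927 h is already measured aboard the drone.
Leg 4: γ = 1/√(1 − 0.429²) = 1/√0.8160 = 1.107; τ_4 = 18.8/1.107 = 16.98 h.
Total: 3.386 + 27.78 + 0.9270 + 16.98 h.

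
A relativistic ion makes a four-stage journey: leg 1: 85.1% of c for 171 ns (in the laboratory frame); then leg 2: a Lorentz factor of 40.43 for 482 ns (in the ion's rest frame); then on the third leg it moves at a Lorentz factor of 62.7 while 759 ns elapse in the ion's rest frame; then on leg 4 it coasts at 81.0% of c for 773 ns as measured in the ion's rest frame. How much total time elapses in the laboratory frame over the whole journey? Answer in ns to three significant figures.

Leg 1: 171 ns is already measured in the laboratory frame.
Leg 2: γ = 40.43; Δt_2 = 40.43 × 482 = 1.949×10⁴ ns.
Leg 3: γ = 62.7; Δt_3 = 62.70 × 759 = 4.759×10⁴ ns.
Leg 4: β = 0.810; γ = 1/√(1 − 0.810²) = 1/√0.3439 = 1.705; Δt_4 = 1.705 × 773 = 1318 ns.
Total: 171.0 + 1.949×10⁴ + 4.759×10⁴ + 1318 ns.

Δt = 6.86×10⁴ ns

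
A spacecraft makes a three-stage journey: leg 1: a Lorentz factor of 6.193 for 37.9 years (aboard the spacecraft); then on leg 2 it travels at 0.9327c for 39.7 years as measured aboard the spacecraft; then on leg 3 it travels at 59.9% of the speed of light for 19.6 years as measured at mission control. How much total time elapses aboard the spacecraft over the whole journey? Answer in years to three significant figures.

τ = 93.3 years

Leg 1: 37.9 years is already measured aboard the spacecraft.
Leg 2: 39.7 years is already measured aboard the spacecraft.
Leg 3: β = 0.599; γ = 1/√(1 − 0.599²) = 1/√0.6412 = 1.249; τ_3 = 19.6/1.249 = 15.69 years.
Total: 37.90 + 39.70 + 15.69 years.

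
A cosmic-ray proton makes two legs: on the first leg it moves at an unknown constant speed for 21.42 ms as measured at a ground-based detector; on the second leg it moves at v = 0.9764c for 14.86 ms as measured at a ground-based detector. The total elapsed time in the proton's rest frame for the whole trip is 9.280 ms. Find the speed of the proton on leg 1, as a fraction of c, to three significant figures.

Leg 1: speed unknown; τ_1 = 21.42/γ_1.
Leg 2: γ = 1/√(1 − 0.9764²) = 1/√0.04664 = 4.630; τ_2 = 14.86/4.630 = 3.209 ms.
Total proper time: τ_1 + 3.209 = 9.280, so τ_1 = 9.280 − 3.209 = 6.071 ms.
γ_1 = 21.42/6.071 = 3.528; β = √(1 − 1/γ²) = √0.9197.

β = 0.959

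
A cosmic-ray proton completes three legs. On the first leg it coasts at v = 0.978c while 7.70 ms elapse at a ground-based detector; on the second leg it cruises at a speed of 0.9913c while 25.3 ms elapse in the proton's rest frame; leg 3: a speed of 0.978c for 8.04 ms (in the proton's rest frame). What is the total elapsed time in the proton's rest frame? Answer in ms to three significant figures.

Leg 1: γ = 1/√(1 − 0.978²) = 1/√0.04352 = 4.794; τ_1 = 7.70/4.794 = 1.606 ms.
Leg 2: 25.3 ms is already measured in the proton's rest frame.
Leg 3: 8.04 ms is already measured in the proton's rest frame.
Total: 1.606 + 25.30 + 8.040 ms.

τ = 34.9 ms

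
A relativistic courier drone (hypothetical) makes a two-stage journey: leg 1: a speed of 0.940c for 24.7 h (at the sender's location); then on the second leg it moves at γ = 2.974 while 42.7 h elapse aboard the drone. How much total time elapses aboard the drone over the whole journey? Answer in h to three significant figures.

Leg 1: γ = 1/√(1 − 0.940²) = 1/√0.1164 = 2.931; τ_1 = 24.7/2.931 = 8.427 h.
Leg 2: 42.7 h is already measured aboard the drone.
Total: 8.427 + 42.70 h.

τ = 51.1 h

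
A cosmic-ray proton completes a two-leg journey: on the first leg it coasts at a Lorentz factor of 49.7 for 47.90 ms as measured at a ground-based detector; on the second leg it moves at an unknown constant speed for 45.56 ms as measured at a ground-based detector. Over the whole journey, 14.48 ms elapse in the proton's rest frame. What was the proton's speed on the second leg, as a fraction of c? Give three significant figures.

β = 0.955

Leg 1: γ = 49.7; τ_1 = 47.90/49.70 = 0.9638 ms.
Leg 2: speed unknown; τ_2 = 45.56/γ_2.
Total proper time: 0.9638 + τ_2 = 14.48, so τ_2 = 14.48 − 0.9638 = 13.52 ms.
γ_2 = 45.56/13.52 = 3.371; β = √(1 − 1/γ²) = √0.9120.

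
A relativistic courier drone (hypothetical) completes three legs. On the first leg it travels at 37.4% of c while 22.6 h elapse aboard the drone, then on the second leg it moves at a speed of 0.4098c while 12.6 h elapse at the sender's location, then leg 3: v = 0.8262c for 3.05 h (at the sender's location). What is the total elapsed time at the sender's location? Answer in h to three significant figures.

Leg 1: β = 0.374; γ = 1/√(1 − 0.374²) = 1/√0.8601 = 1.078; Δt_1 = 1.078 × 22.6 = 24.37 h.
Leg 2: 12.6 h is already measured at the sender's location.
Leg 3: 3.05 h is already measured at the sender's location.
Total: 24.37 + 12.60 + 3.050 h.

Δt = 40.0 h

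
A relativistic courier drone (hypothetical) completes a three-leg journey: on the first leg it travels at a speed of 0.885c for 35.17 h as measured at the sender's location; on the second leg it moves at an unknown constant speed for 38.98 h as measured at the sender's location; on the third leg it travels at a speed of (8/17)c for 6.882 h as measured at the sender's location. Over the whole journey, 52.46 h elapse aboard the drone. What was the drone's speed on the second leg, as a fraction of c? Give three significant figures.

Leg 1: γ = 1/√(1 − 0.885²) = 1/√0.2168 = 2.148; τ_1 = 35.17/2.148 = 16.37 h.
Leg 2: speed unknown; τ_2 = 38.98/γ_2.
Leg 3: γ = 1/√(1 − (8/17)²) = 17/15 ≈ 1.133; τ_3 = 6.882/1.133 = 6.072 h.
Total proper time: 16.37 + τ_2 + 6.072 = 52.46, so τ_2 = 52.46 − 22.45 = 30.01 h.
γ_2 = 38.98/30.01 = 1.299; β = √(1 − 1/γ²) = √0.4072.

β = 0.638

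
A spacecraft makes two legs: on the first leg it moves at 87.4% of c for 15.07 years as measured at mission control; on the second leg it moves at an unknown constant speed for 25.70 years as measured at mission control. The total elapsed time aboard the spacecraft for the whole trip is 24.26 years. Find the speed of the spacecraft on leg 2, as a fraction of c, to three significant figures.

Leg 1: β = 0.874; γ = 1/√(1 − 0.874²) = 1/√0.2361 = 2.058; τ_1 = 15.07/2.058 = 7.323 years.
Leg 2: speed unknown; τ_2 = 25.70/γ_2.
Total proper time: 7.323 + τ_2 = 24.26, so τ_2 = 24.26 − 7.323 = 16.94 years.
γ_2 = 25.70/16.94 = 1.517; β = √(1 − 1/γ²) = √0.5657.

β = 0.752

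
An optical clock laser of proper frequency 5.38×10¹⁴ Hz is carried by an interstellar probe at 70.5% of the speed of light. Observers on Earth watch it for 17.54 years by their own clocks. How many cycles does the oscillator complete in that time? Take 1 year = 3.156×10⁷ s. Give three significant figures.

β = 0.705; γ = 1/√(1 − 0.705²) = 1/√0.5030 = 1.410
During 17.54 years of lab time, the oscillator's proper time advances by τ = Δt/γ = 17.54/1.410 = 12.44 years = 3.926×10⁸ s.
N = f × τ = 5.38×10¹⁴ × 3.926×10⁸ = 2.112×10²³.

N = 2.11×10²³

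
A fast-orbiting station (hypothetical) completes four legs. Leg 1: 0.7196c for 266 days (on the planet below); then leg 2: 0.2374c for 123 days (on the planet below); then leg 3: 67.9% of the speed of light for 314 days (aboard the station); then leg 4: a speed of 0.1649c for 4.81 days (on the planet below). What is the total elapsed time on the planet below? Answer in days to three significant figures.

Leg 1: 266 days is already measured on the planet below.
Leg 2: 123 days is already measured on the planet below.
Leg 3: β = 0.679; γ = 1/√(1 − 0.679²) = 1/√0.5390 = 1.362; Δt_3 = 1.362 × 314 = 427.7 days.
Leg 4: 4.81 days is already measured on the planet below.
Total: 266.0 + 123.0 + 427.7 + 4.810 days.

Δt = 822 days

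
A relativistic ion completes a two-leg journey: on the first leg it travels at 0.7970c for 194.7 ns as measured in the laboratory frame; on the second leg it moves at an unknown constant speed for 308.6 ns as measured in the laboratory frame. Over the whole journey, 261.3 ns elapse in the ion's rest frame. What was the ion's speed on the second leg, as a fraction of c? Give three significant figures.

Leg 1: γ = 1/√(1 − 0.7970²) = 1/√0.3648 = 1.656; τ_1 = 194.7/1.656 = 117.6 ns.
Leg 2: speed unknown; τ_2 = 308.6/γ_2.
Total proper time: 117.6 + τ_2 = 261.3, so τ_2 = 261.3 − 117.6 = 143.7 ns.
γ_2 = 308.6/143.7 = 2.147; β = √(1 − 1/γ²) = √0.7832.

β = 0.885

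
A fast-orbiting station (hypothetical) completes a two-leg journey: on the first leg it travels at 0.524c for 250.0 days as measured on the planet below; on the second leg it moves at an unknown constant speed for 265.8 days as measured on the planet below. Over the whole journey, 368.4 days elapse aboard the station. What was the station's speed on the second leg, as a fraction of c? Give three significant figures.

β = 0.811

Leg 1: γ = 1/√(1 − 0.524²) = 1/√0.7254 = 1.174; τ_1 = 250.0/1.174 = 212.9 days.
Leg 2: speed unknown; τ_2 = 265.8/γ_2.
Total proper time: 212.9 + τ_2 = 368.4, so τ_2 = 368.4 − 212.9 = 155.5 days.
γ_2 = 265.8/155.5 = 1.710; β = √(1 − 1/γ²) = √0.6579.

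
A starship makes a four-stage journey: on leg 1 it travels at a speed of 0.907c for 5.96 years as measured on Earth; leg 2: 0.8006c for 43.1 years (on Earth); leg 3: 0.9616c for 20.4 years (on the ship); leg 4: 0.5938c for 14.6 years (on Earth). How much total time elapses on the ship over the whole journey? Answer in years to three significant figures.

Leg 1: γ = 1/√(1 − 0.907²) = 1/√0.1774 = 2.375; τ_1 = 5.96/2.375 = 2.510 years.
Leg 2: γ = 1/√(1 − 0.8006²) = 1/√0.3590 = 1.669; τ_2 = 43.1/1.669 = 25.83 years.
Leg 3: 20.4 years is already measured on the ship.
Leg 4: γ = 1/√(1 − 0.5938²) = 1/√0.6474 = 1.243; τ_4 = 14.6/1.243 = 11.75 years.
Total: 2.510 + 25.83 + 20.40 + 11.75 years.

τ = 60.5 years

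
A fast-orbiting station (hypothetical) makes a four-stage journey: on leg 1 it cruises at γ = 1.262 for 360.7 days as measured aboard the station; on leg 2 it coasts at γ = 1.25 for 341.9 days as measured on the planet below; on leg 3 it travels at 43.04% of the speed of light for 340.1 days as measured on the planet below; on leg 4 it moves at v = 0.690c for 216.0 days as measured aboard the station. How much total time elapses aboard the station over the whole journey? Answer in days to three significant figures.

Leg 1: 360.7 days is already measured aboard the station.
Leg 2: γ = 1.25; τ_2 = 341.9/1.250 = 273.5 days.
Leg 3: β = 0.4304; γ = 1/√(1 − 0.4304²) = 1/√0.8148 = 1.108; τ_3 = 340.1/1.108 = 307.0 days.
Leg 4: 216.0 days is already measured aboard the station.
Total: 360.7 + 273.5 + 307.0 + 216.0 days.

τ = 1160 days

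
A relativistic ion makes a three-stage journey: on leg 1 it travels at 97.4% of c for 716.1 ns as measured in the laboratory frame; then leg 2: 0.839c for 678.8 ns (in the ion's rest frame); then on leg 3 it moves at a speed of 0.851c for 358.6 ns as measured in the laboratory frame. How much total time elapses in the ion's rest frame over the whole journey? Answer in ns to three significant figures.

τ = 1030 ns

Leg 1: β = 0.974; γ = 1/√(1 − 0.974²) = 1/√0.05132 = 4.414; τ_1 = 716.1/4.414 = 162.2 ns.
Leg 2: 678.8 ns is already measured in the ion's rest frame.
Leg 3: γ = 1/√(1 − 0.851²) = 1/√0.2758 = 1.904; τ_3 = 358.6/1.904 = 188.3 ns.
Total: 162.2 + 678.8 + 188.3 ns.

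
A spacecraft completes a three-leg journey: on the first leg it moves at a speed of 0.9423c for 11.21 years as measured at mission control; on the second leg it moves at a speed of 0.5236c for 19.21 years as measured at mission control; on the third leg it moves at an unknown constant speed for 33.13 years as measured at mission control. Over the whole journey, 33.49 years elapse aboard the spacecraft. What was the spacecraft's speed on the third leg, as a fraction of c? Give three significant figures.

β = 0.915

Leg 1: γ = 1/√(1 − 0.9423²) = 1/√0.1121 = 2.987; τ_1 = 11.21/2.987 = 3.753 years.
Leg 2: γ = 1/√(1 − 0.5236²) = 1/√0.7258 = 1.174; τ_2 = 19.21/1.174 = 16.37 years.
Leg 3: speed unknown; τ_3 = 33.13/γ_3.
Total proper time: 3.753 + 16.37 + τ_3 = 33.49, so τ_3 = 33.49 − 20.12 = 13.37 years.
γ_3 = 33.13/13.37 = 2.478; β = √(1 − 1/γ²) = √0.8371.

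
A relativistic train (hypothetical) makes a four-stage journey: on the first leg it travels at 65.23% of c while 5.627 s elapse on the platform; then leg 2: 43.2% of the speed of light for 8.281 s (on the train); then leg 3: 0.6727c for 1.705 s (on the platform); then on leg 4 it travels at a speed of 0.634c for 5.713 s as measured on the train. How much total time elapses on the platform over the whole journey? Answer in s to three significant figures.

Leg 1: 5.627 s is already measured on the platform.
Leg 2: β = 0.432; γ = 1/√(1 − 0.432²) = 1/√0.8134 = 1.109; Δt_2 = 1.109 × 8.281 = 9.182 s.
Leg 3: 1.705 s is already measured on the platform.
Leg 4: γ = 1/√(1 − 0.634²) = 1/√0.5980 = 1.293; Δt_4 = 1.293 × 5.713 = 7.388 s.
Total: 5.627 + 9.182 + 1.705 + 7.388 s.

Δt = 23.9 s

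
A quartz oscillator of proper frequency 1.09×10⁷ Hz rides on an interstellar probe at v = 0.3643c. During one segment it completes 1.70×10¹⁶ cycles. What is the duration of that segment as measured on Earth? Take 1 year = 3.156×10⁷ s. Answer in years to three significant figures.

Δt = 53.1 years

γ = 1/√(1 − 0.3643²) = 1/√0.8673 = 1.074
Proper time for N cycles: τ = N/f = 1.70×10¹⁶/(1.09×10⁷) = 1.560×10⁹ s = 49.42 years.
Lab-frame duration Δt = γτ = 1.074 × 49.42 = 53.06 years.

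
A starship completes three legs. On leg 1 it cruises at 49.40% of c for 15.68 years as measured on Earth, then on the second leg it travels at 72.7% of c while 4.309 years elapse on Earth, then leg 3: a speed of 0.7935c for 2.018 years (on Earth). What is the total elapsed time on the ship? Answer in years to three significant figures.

τ = 17.8 years

Leg 1: β = 0.4940; γ = 1/√(1 − 0.4940²) = 1/√0.7560 = 1.150; τ_1 = 15.68/1.150 = 13.63 years.
Leg 2: β = 0.727; γ = 1/√(1 − 0.727²) = 1/√0.4715 = 1.456; τ_2 = 4.309/1.456 = 2.959 years.
Leg 3: γ = 1/√(1 − 0.7935²) = 1/√0.3704 = 1.643; τ_3 = 2.018/1.643 = 1.228 years.
Total: 13.63 + 2.959 + 1.228 years.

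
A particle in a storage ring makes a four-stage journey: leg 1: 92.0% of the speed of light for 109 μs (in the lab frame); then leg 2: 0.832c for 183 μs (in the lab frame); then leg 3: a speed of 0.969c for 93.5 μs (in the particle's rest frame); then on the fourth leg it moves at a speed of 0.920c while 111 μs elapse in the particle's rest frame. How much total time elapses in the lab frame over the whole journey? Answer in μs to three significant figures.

Δt = 954 μs

Leg 1: 109 μs is already measured in the lab frame.
Leg 2: 183 μs is already measured in the lab frame.
Leg 3: γ = 1/√(1 − 0.969²) = 1/√0.06104 = 4.048; Δt_3 = 4.048 × 93.5 = 378.4 μs.
Leg 4: γ = 1/√(1 − 0.920²) = 1/√0.1536 = 2.552; Δt_4 = 2.552 × 111 = 283.2 μs.
Total: 109.0 + 183.0 + 378.4 + 283.2 μs.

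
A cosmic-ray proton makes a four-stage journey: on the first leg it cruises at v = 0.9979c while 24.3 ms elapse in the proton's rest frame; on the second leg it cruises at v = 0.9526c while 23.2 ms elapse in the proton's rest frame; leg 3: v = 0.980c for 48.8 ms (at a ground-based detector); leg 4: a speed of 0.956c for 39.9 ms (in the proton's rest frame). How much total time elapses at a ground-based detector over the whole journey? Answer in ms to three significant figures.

Δt = 636 ms

Leg 1: γ = 1/√(1 − 0.9979²) = 1/√0.004196 = 15.44; Δt_1 = 15.44 × 24.3 = 375.2 ms.
Leg 2: γ = 1/√(1 − 0.9526²) = 1/√0.09255 = 3.287; Δt_2 = 3.287 × 23.2 = 76.26 ms.
Leg 3: 48.8 ms is already measured at a ground-based detector.
Leg 4: γ = 1/√(1 − 0.956²) = 1/√0.08606 = 3.409; Δt_4 = 3.409 × 39.9 = 136.0 ms.
Total: 375.2 + 76.26 + 48.80 + 136.0 ms.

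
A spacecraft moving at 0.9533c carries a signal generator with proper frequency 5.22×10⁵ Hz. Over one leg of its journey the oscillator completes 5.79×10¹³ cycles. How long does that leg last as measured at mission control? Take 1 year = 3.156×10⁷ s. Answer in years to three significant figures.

γ = 1/√(1 − 0.9533²) = 1/√0.09122 = 3.311
Proper time for N cycles: τ = N/f = 5.79×10¹³/(5.22×10⁵) = 1.109×10⁸ s = 3.515 years.
Lab-frame duration Δt = γτ = 3.311 × 3.515 = 11.64 years.

Δt = 11.6 years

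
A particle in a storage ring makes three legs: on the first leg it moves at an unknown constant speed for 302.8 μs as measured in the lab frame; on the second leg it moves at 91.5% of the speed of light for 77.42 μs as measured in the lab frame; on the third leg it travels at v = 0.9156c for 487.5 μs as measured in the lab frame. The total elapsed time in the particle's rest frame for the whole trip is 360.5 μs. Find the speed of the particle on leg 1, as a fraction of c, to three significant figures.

Leg 1: speed unknown; τ_1 = 302.8/γ_1.
Leg 2: β = 0.915; γ = 1/√(1 − 0.915²) = 1/√0.1628 = 2.479; τ_2 = 77.42/2.479 = 31.24 μs.
Leg 3: γ = 1/√(1 − 0.9156²) = 1/√0.1617 = 2.487; τ_3 = 487.5/2.487 = 196.0 μs.
Total proper time: τ_1 + 31.24 + 196.0 = 360.5, so τ_1 = 360.5 − 227.3 = 133.2 μs.
γ_1 = 302.8/133.2 = 2.272; β = √(1 − 1/γ²) = √0.8064.

β = 0.898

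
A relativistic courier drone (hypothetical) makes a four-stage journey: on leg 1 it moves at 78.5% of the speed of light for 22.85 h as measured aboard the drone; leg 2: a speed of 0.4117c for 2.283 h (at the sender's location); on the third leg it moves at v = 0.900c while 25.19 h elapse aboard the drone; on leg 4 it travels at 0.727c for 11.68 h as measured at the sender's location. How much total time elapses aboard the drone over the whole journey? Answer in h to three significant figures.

Leg 1: 22.85 h is already measured aboard the drone.
Leg 2: γ = 1/√(1 − 0.4117²) = 1/√0.8305 = 1.097; τ_2 = 2.283/1.097 = 2.081 h.
Leg 3: 25.19 h is already measured aboard the drone.
Leg 4: γ = 1/√(1 − 0.727²) = 1/√0.4715 = 1.456; τ_4 = 11.68/1.456 = 8.020 h.
Total: 22.85 + 2.081 + 25.19 + 8.020 h.

τ = 58.1 h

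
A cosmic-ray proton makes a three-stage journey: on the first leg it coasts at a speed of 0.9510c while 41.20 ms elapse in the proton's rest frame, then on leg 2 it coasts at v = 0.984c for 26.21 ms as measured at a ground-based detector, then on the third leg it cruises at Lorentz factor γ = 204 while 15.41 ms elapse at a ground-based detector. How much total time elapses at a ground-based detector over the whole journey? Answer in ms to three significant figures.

Leg 1: γ = 1/√(1 − 0.9510²) = 1/√0.09560 = 3.234; Δt_1 = 3.234 × 41.20 = 133.3 ms.
Leg 2: 26.21 ms is already measured at a ground-based detector.
Leg 3: 15.41 ms is already measured at a ground-based detector.
Total: 133.3 + 26.21 + 15.41 ms.

Δt = 175 ms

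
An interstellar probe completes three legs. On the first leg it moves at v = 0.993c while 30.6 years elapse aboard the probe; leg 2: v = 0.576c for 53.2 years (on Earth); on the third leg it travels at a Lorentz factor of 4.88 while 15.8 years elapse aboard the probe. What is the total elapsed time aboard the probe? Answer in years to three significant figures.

Leg 1: 30.6 years is already measured aboard the probe.
Leg 2: γ = 1/√(1 − 0.576²) = 1/√0.6682 = 1.223; τ_2 = 53.2/1.223 = 43.49 years.
Leg 3: 15.8 years is already measured aboard the probe.
Total: 30.60 + 43.49 + 15.80 years.

τ = 89.9 years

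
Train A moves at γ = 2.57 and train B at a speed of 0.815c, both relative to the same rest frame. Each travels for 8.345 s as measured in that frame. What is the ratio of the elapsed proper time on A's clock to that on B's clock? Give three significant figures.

τ_A/τ_B = 0.671

A: γ = 2.57. B: γ = 1/√(1 − 0.815²) = 1/√0.3358 = 1.726.
τ_A/τ_B = γ_B/γ_A = 1.726/2.570 = 0.6715, so τ_A/τ_B = 0.6715.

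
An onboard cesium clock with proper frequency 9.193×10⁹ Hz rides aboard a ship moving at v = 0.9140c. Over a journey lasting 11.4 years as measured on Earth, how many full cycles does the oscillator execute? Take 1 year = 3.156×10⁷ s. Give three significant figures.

N = 1.34×10¹⁸

γ = 1/√(1 − 0.9140²) = 1/√0.1646 = 2.465
The oscillator's own cycle count is N = f × τ where τ is the proper time on the ship. τ = Δt/γ = 11.4/2.465 = 4.625 years = 1.460×10⁸ s.
N = 9.193×10⁹ × 1.460×10⁸ = 1.342×10¹⁸.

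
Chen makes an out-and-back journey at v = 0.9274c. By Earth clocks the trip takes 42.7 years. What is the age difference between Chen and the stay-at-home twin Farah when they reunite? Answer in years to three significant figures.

γ = 1/√(1 − 0.9274²) = 1/√0.1399 = 2.673
Chen's elapsed proper time: τ = 42.7/2.673 = 15.97 years.
Age gap = Δt − τ = 42.7 − 15.97 years.

Δt − τ = 26.7 years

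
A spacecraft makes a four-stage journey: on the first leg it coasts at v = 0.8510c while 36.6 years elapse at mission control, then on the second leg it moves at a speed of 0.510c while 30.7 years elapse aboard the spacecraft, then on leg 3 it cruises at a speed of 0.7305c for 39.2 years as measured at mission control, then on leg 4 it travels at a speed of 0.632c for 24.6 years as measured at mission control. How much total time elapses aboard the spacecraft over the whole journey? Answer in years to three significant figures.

τ = 95.8 years

Leg 1: γ = 1/√(1 − 0.8510²) = 1/√0.2758 = 1.904; τ_1 = 36.6/1.904 = 19.22 years.
Leg 2: 30.7 years is already measured aboard the spacecraft.
Leg 3: γ = 1/√(1 − 0.7305²) = 1/√0.4664 = 1.464; τ_3 = 39.2/1.464 = 26.77 years.
Leg 4: γ = 1/√(1 − 0.632²) = 1/√0.6006 = 1.290; τ_4 = 24.6/1.290 = 19.06 years.
Total: 19.22 + 30.70 + 26.77 + 19.06 years.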